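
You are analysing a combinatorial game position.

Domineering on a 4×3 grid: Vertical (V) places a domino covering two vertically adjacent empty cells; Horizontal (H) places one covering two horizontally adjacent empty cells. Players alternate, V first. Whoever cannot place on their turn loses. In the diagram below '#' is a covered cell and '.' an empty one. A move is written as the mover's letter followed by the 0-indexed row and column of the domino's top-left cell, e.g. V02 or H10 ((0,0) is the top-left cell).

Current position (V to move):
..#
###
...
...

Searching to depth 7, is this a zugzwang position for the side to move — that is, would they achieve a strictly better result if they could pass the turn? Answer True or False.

p1 V@[..#/###/.../...]: V20[..#/###/#../#..]-1 V21[..#/###/.#./.#.]+1* V22[..#/###/..#/..#]-1
p2 H@[..#/###/.#./.#.]: H00[###/###/.#./.#.]-1*
p3 V@[###/###/.#./.#.]: V20[###/###/##./##.]+1* V22[###/###/.##/.##]+1
p4 H@[###/###/##./##.] terminal -1; root [..#/###/.../...] d7
pass branch (H moves first from the same position):
  | p1 H@[..#/###/.../...]: H00[###/###/.../...]-1 H20[..#/###/##./...]+1* H21[..#/###/.##/...]+1 H30[..#/###/.../##.]+1 H31[..#/###/.../.##]+1
  | p2 V@[..#/###/##./...]: V22[..#/###/###/..#]-1*
  | p3 H@[..#/###/###/..#]: H00[###/###/###/..#]+1* H30[..#/###/###/###]+1
  | p4 V@[###/###/###/..#] terminal -1; root [..#/###/.../...] d7
V moving scores +1; V passing scores -1

zugzwang(..#/###/.../..., V) = False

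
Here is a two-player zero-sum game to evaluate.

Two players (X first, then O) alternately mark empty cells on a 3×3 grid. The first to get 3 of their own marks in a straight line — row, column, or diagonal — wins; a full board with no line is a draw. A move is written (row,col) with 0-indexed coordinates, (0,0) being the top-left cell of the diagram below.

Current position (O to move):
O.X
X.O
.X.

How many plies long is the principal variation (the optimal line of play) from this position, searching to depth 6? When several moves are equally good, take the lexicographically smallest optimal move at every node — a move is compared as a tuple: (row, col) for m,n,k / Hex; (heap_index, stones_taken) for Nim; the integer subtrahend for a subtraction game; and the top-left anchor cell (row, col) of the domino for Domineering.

ply 1, O at O.X/X.O/.X. | (0,1)=-1→OOX/X.O/.X.; (1,1)=+0→O.X/XOO/.X.*; (2,0)=+0→O.X/X.O/OX.; (2,2)=-1→O.X/X.O/.XO
ply 2, X at O.X/XOO/.X. | (0,1)=-1→OXX/XOO/.X.; (2,0)=-1→O.X/XOO/XX.; (2,2)=+0→O.X/XOO/.XX*
ply 3, O at O.X/XOO/.XX | (0,1)=-1→OOX/XOO/.XX; (2,0)=+0→O.X/XOO/OXX*
ply 4, X at O.X/XOO/OXX | (0,1)=+0→OXX/XOO/OXX*
ply 5: OXX/XOO/OXX is terminal +0 (O); from O.X/X.O/.X. depth 6

PV length from [O.X/X.O/.X.]: 4 plies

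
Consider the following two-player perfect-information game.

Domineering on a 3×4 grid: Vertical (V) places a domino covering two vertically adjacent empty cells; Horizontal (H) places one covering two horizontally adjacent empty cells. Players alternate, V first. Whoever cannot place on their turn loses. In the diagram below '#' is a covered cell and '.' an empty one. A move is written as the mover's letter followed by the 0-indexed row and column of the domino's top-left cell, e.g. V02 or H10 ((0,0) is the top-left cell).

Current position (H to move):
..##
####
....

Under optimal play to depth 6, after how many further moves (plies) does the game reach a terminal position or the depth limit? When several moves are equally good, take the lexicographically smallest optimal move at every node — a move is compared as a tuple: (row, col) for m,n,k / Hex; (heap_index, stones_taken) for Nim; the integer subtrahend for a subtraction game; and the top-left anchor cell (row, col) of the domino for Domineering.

PV length from [..##/####/....]: 1 ply

[..##/####/....] H move#1: H00:+1/####/####/....*, H20:+1/..##/####/##.., H21:+1/..##/####/.##., H22:+1/..##/####/..##
[####/####/....] end (terminal -1, V#2); searched ..##/####/.... to 6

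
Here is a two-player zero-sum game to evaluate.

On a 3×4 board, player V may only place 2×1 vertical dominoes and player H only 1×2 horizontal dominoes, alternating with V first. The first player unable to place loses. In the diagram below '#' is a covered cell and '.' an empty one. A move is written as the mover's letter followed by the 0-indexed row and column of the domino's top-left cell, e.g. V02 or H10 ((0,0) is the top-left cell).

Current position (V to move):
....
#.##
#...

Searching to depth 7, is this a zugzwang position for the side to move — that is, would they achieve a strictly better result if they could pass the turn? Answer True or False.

zugzwang(..../#.##/#..., V) = False

ply 1, V at ..../#.##/#... | V01=-1→.#../####/#...*; V11=-1→..../####/##..
ply 2, H at .#../####/#... | H02=+1→.###/####/#...*; H21=+1→.#../####/###.; H22=+1→.#../####/#.##
ply 3: .###/####/#... is terminal -1 (V); from ..../#.##/#... depth 7
pass branch (H moves first from the same position):
  | ply 1, H at ..../#.##/#... | H00=+1→##../#.##/#...*; H01=+1→.##./#.##/#...; H02=+1→..##/#.##/#...; H21=+1→..../#.##/###.; H22=+1→..../#.##/#.##
  | ply 2, V at ##../#.##/#... | V11=-1→##../####/##..*
  | ply 3, H at ##../####/##.. | H02=+1→####/####/##..*; H22=+1→##../####/####
  | ply 4: ####/####/##.. is terminal -1 (V); from ..../#.##/#... depth 7
V moving scores -1; V passing scores -1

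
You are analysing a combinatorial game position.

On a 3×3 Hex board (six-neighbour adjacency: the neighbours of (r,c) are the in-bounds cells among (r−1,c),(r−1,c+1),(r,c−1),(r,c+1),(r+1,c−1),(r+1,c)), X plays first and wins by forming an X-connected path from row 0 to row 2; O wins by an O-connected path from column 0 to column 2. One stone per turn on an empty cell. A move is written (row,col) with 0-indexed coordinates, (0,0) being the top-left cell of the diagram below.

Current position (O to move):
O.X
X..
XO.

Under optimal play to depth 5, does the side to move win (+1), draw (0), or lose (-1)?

value(O.X/X../XO., O) = -1

[O.X/X../XO.] O move#1: (0,1):-1/OOX/X../XO.*, (1,1):-1/O.X/XO./XO., (1,2):-1/O.X/X.O/XO., (2,2):-1/O.X/X../XOO
[OOX/X../XO.] X move#2: (1,1):+1/OOX/XX./XO.*, (1,2):+1/OOX/X.X/XO., (2,2):+1/OOX/X../XOX
[OOX/XX./XO.] end (terminal -1, O#3); searched O.X/X../XO. to 5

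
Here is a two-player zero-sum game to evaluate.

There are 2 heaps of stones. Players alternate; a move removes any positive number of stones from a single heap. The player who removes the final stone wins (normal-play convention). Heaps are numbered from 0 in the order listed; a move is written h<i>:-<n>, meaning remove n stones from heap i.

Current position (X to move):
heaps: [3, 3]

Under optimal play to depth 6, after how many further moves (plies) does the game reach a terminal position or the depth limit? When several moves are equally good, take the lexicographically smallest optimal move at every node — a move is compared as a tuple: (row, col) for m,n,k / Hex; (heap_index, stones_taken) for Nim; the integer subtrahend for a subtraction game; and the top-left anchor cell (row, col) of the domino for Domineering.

PV length from [(3,3)]: 6 plies

p1 X@[(3,3)]: h0:-1[(2,3)]-1* h0:-2[(1,3)]-1 h0:-3[(0,3)]-1 h1:-1[(3,2)]-1 h1:-2[(3,1)]-1 h1:-3[(3,0)]-1
p2 O@[(2,3)]: h0:-1[(1,3)]-1 h0:-2[(0,3)]-1 h1:-1[(2,2)]+1* h1:-2[(2,1)]-1 h1:-3[(2,0)]-1
p3 X@[(2,2)]: h0:-1[(1,2)]-1* h0:-2[(0,2)]-1 h1:-1[(2,1)]-1 h1:-2[(2,0)]-1
p4 O@[(1,2)]: h0:-1[(0,2)]-1 h1:-1[(1,1)]+1* h1:-2[(1,0)]-1
p5 X@[(1,1)]: h0:-1[(0,1)]-1* h1:-1[(1,0)]-1
p6 O@[(0,1)]: h1:-1[(0,0)]+1*
p7 X@[(0,0)] terminal -1; root [(3,3)] d6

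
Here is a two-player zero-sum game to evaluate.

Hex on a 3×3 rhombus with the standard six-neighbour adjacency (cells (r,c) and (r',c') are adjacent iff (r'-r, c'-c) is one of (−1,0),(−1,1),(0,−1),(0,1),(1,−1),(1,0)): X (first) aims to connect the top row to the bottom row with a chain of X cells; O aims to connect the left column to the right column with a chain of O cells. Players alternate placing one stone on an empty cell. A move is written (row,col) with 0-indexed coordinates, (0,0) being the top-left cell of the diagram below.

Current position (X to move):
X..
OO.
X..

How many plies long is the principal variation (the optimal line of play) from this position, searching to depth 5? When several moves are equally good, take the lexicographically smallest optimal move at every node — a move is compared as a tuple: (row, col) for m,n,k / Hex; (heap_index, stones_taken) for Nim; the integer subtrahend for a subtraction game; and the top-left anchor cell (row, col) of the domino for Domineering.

[X../OO./X..] X move#1: (0,1):-1/XX./OO./X..*, (0,2):-1/X.X/OO./X.., (1,2):-1/X../OOX/X.., (2,1):-1/X../OO./XX., (2,2):-1/X../OO./X.X
[XX./OO./X..] O move#2: (0,2):+1/XXO/OO./X..*, (1,2):+1/XX./OOO/X.., (2,1):+1/XX./OO./XO., (2,2):+1/XX./OO./X.O
[XXO/OO./X..] end (terminal -1, X#3); searched X../OO./X.. to 5

PV length from [X../OO./X..]: 2 plies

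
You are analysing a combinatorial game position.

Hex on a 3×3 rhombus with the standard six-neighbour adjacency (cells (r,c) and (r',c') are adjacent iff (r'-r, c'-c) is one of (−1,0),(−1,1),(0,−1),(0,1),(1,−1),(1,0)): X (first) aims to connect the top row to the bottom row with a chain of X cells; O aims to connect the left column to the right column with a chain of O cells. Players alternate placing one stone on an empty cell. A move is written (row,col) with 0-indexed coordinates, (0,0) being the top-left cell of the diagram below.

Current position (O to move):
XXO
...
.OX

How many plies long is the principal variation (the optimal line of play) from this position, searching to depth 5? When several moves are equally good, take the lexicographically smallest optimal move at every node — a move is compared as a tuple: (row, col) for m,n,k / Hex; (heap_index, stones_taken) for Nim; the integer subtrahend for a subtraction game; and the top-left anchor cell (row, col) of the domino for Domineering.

PV length from [XXO/.../.OX]: 3 plies

p1 O@[XXO/.../.OX]: (1,0)[XXO/O../.OX]-1 (1,1)[XXO/.O./.OX]+1* (1,2)[XXO/..O/.OX]-1 (2,0)[XXO/.../OOX]+1
p2 X@[XXO/.O./.OX]: (1,0)[XXO/XO./.OX]-1* (1,2)[XXO/.OX/.OX]-1 (2,0)[XXO/.O./XOX]-1
p3 O@[XXO/XO./.OX]: (1,2)[XXO/XOO/.OX]-1 (2,0)[XXO/XO./OOX]+1*
p4 X@[XXO/XO./OOX] terminal -1; root [XXO/.../.OX] d5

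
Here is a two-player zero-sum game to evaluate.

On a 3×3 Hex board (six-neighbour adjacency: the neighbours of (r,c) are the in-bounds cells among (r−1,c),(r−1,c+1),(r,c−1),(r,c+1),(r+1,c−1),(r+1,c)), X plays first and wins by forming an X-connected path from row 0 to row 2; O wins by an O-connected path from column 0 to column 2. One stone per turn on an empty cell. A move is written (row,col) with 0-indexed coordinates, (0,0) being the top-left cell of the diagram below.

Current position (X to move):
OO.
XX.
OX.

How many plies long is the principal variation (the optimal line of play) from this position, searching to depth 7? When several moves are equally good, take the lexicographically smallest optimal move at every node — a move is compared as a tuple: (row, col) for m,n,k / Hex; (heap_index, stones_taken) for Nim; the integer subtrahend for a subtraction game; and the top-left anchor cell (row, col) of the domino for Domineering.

ply 1, X at OO./XX./OX. | (0,2)=+1→OOX/XX./OX.*; (1,2)=-1→OO./XXX/OX.; (2,2)=-1→OO./XX./OXX
ply 2: OOX/XX./OX. is terminal -1 (O); from OO./XX./OX. depth 7

PV length from [OO./XX./OX.]: 1 ply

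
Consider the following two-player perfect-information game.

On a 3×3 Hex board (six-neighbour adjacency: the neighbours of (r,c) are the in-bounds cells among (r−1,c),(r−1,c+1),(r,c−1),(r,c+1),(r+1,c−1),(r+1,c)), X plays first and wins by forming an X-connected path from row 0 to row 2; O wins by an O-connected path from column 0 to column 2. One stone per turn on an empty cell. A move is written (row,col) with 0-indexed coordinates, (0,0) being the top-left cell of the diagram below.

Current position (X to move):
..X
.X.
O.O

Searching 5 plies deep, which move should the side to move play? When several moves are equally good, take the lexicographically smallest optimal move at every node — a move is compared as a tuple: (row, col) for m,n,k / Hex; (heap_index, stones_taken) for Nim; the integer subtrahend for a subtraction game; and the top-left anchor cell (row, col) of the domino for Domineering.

X's best at [..X/.X./O.O]: (2,1)

ply 1, X at ..X/.X./O.O | (0,0)=-1→X.X/.X./O.O; (0,1)=-1→.XX/.X./O.O; (1,0)=-1→..X/XX./O.O; (1,2)=-1→..X/.XX/O.O; (2,1)=+1→..X/.X./OXO*
ply 2: ..X/.X./OXO is terminal -1 (O); from ..X/.X./O.O depth 5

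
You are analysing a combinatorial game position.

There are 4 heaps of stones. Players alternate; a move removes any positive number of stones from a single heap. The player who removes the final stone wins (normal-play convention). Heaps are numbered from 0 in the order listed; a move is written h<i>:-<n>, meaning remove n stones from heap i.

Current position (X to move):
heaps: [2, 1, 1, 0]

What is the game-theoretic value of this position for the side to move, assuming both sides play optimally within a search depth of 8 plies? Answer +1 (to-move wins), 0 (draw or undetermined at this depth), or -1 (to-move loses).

value((2,1,1,0), X) = +1

p1 X@[(2,1,1,0)]: h0:-1[(1,1,1,0)]-1 h0:-2[(0,1,1,0)]+1* h1:-1[(2,0,1,0)]-1 h2:-1[(2,1,0,0)]-1
p2 O@[(0,1,1,0)]: h1:-1[(0,0,1,0)]-1* h2:-1[(0,1,0,0)]-1
p3 X@[(0,0,1,0)]: h2:-1[(0,0,0,0)]+1*
p4 O@[(0,0,0,0)] terminal -1; root [(2,1,1,0)] d8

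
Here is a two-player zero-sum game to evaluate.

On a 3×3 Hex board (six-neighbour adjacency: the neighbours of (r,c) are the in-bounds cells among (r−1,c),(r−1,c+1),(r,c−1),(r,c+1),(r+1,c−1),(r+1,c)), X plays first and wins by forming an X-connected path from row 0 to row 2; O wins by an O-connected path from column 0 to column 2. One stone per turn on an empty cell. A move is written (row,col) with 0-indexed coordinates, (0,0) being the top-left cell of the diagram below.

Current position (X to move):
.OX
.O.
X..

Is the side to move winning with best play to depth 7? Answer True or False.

ply 1, X at .OX/.O./X.. | (0,0)=+1→XOX/.O./X..*; (1,0)=+1→.OX/XO./X..; (1,2)=+1→.OX/.OX/X..; (2,1)=-1→.OX/.O./XX.; (2,2)=-1→.OX/.O./X.X
ply 2, O at XOX/.O./X.. | (1,0)=-1→XOX/OO./X..*; (1,2)=-1→XOX/.OO/X..; (2,1)=-1→XOX/.O./XO.; (2,2)=-1→XOX/.O./X.O
ply 3, X at XOX/OO./X.. | (1,2)=+1→XOX/OOX/X..*; (2,1)=-1→XOX/OO./XX.; (2,2)=-1→XOX/OO./X.X
ply 4, O at XOX/OOX/X.. | (2,1)=-1→XOX/OOX/XO.*; (2,2)=-1→XOX/OOX/X.O
ply 5, X at XOX/OOX/XO. | (2,2)=+1→XOX/OOX/XOX*
ply 6: XOX/OOX/XOX is terminal -1 (O); from .OX/.O./X.. depth 7

X winning at [.OX/.O./X..]: True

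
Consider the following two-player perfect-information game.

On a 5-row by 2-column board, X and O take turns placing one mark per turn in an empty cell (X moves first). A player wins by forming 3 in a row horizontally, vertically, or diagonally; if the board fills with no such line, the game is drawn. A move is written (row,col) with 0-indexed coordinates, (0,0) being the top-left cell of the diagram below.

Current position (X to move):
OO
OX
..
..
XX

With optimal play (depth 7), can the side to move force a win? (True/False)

X winning at [OO/OX/../../XX]: False

[OO/OX/../../XX] X move#1: (2,0):+0/OO/OX/X./../XX*, (2,1):-1/OO/OX/.X/../XX, (3,0):-1/OO/OX/../X./XX, (3,1):-1/OO/OX/../.X/XX
[OO/OX/X./../XX] O move#2: (2,1):-1/OO/OX/XO/../XX, (3,0):+0/OO/OX/X./O./XX*, (3,1):-1/OO/OX/X./.O/XX
[OO/OX/X./O./XX] X move#3: (2,1):+0/OO/OX/XX/O./XX*, (3,1):+0/OO/OX/X./OX/XX
[OO/OX/XX/O./XX] O move#4: (3,1):+0/OO/OX/XX/OO/XX*
[OO/OX/XX/OO/XX] end (terminal +0, X#5); searched OO/OX/../../XX to 7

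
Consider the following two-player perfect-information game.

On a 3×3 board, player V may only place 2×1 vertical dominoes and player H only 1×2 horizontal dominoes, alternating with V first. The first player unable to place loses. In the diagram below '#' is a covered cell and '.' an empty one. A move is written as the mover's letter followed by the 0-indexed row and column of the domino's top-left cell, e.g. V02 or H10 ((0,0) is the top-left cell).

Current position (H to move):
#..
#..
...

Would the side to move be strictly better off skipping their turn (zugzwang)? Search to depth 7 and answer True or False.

p1 H@[#../#../...]: H01[###/#../...]-1 H11[#../###/...]+1* H20[#../#../##.]-1 H21[#../#../.##]-1
p2 V@[#../###/...] terminal -1; root [#../#../...] d7
suppose H passes — search the same position with V to move:
pass> p1 V@[#../#../...]: V01[##./##./...]+1* V02[#.#/#.#/...]+1 V11[#../##./.#.]+1 V12[#../#.#/..#]+1
pass> p2 H@[##./##./...]: H20[##./##./##.]-1* H21[##./##./.##]-1
pass> p3 V@[##./##./##.]: V02[###/###/##.]+1* V12[##./###/###]+1
pass> p4 H@[###/###/##.] terminal -1; root [#../#../...] d7
for H: play +1, pass -1

zugzwang(#../#../..., H) = False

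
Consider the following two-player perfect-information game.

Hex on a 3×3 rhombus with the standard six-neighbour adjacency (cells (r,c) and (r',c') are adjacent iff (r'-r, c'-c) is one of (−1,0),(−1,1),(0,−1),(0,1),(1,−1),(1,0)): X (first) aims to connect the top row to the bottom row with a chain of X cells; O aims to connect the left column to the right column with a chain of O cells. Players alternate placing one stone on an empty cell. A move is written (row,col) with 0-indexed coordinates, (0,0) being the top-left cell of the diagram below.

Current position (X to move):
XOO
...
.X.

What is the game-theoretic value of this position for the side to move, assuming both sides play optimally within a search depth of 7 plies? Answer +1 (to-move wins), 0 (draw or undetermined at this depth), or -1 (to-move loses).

ply 1, X at XOO/.../.X. | (1,0)=+1→XOO/X../.X.*; (1,1)=-1→XOO/.X./.X.; (1,2)=-1→XOO/..X/.X.; (2,0)=-1→XOO/.../XX.; (2,2)=-1→XOO/.../.XX
ply 2, O at XOO/X../.X. | (1,1)=-1→XOO/XO./.X.*; (1,2)=-1→XOO/X.O/.X.; (2,0)=-1→XOO/X../OX.; (2,2)=-1→XOO/X../.XO
ply 3, X at XOO/XO./.X. | (1,2)=-1→XOO/XOX/.X.; (2,0)=+1→XOO/XO./XX.*; (2,2)=-1→XOO/XO./.XX
ply 4: XOO/XO./XX. is terminal -1 (O); from XOO/.../.X. depth 7

value(XOO/.../.X., X) = +1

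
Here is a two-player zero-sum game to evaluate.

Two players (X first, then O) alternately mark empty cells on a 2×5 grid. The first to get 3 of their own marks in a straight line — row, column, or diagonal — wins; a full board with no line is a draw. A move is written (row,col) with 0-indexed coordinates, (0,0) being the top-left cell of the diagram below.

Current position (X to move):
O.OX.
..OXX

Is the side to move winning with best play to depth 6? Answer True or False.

X winning at [O.OX./..OXX]: False

p1 X@[O.OX./..OXX]: (0,1)[OXOX./..OXX]+0* (0,4)[O.OXX/..OXX]-1 (1,0)[O.OX./X.OXX]-1 (1,1)[O.OX./.XOXX]-1
p2 O@[OXOX./..OXX]: (0,4)[OXOXO/..OXX]+0* (1,0)[OXOX./O.OXX]+0 (1,1)[OXOX./.OOXX]+0
p3 X@[OXOXO/..OXX]: (1,0)[OXOXO/X.OXX]+0* (1,1)[OXOXO/.XOXX]+0
p4 O@[OXOXO/X.OXX]: (1,1)[OXOXO/XOOXX]+0*
p5 X@[OXOXO/XOOXX] terminal +0; root [O.OX./..OXX] d6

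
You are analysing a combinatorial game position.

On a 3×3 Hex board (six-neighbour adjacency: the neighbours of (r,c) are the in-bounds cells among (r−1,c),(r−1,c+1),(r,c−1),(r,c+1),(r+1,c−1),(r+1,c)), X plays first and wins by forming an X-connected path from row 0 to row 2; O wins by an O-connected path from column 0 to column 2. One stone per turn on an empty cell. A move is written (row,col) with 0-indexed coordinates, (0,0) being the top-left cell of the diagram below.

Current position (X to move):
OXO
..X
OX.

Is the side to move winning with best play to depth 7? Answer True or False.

X winning at [OXO/..X/OX.]: True

ply 1, X at OXO/..X/OX. | (1,0)=-1→OXO/X.X/OX.; (1,1)=+1→OXO/.XX/OX.*; (2,2)=-1→OXO/..X/OXX
ply 2: OXO/.XX/OX. is terminal -1 (O); from OXO/..X/OX. depth 7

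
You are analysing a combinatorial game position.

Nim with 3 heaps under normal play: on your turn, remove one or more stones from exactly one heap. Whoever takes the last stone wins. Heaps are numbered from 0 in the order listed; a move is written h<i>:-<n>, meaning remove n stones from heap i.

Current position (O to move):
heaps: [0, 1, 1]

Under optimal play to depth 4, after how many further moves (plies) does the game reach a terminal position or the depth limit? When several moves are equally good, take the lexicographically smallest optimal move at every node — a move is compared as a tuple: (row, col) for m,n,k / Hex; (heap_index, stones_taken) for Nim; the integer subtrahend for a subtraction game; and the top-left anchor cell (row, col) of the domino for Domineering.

PV length from [(0,1,1)]: 2 plies

[(0,1,1)] O move#1: h1:-1:-1/(0,0,1)*, h2:-1:-1/(0,1,0)
[(0,0,1)] X move#2: h2:-1:+1/(0,0,0)*
[(0,0,0)] end (terminal -1, O#3); searched (0,1,1) to 4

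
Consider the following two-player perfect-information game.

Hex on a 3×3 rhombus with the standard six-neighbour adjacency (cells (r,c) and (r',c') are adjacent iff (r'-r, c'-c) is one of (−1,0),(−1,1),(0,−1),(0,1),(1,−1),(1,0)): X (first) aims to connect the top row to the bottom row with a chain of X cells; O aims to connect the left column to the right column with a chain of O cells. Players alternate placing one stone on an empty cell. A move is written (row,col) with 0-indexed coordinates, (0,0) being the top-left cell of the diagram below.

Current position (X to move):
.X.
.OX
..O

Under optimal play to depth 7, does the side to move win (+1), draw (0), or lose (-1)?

value(.X./.OX/..O, X) = -1

p1 X@[.X./.OX/..O]: (0,0)[XX./.OX/..O]-1* (0,2)[.XX/.OX/..O]-1 (1,0)[.X./XOX/..O]-1 (2,0)[.X./.OX/X.O]-1 (2,1)[.X./.OX/.XO]-1
p2 O@[XX./.OX/..O]: (0,2)[XXO/.OX/..O]+1* (1,0)[XX./OOX/..O]+1 (2,0)[XX./.OX/O.O]+1 (2,1)[XX./.OX/.OO]+1
p3 X@[XXO/.OX/..O]: (1,0)[XXO/XOX/..O]-1* (2,0)[XXO/.OX/X.O]-1 (2,1)[XXO/.OX/.XO]-1
p4 O@[XXO/XOX/..O]: (2,0)[XXO/XOX/O.O]+1* (2,1)[XXO/XOX/.OO]-1
p5 X@[XXO/XOX/O.O] terminal -1; root [.X./.OX/..O] d7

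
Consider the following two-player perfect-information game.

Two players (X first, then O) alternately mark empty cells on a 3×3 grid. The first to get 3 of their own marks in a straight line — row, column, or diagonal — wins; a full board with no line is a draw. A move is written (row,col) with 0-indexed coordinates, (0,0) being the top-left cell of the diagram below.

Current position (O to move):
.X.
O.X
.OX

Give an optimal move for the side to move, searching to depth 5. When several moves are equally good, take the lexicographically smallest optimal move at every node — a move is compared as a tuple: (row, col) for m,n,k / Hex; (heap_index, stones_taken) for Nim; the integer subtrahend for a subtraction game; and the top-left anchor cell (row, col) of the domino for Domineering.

O's best at [.X./O.X/.OX]: (0,2)

ply 1, O at .X./O.X/.OX | (0,0)=-1→OX./O.X/.OX; (0,2)=+0→.XO/O.X/.OX*; (1,1)=-1→.X./OOX/.OX; (2,0)=-1→.X./O.X/OOX
ply 2, X at .XO/O.X/.OX | (0,0)=+0→XXO/O.X/.OX*; (1,1)=+0→.XO/OXX/.OX; (2,0)=+0→.XO/O.X/XOX
ply 3, O at XXO/O.X/.OX | (1,1)=+0→XXO/OOX/.OX*; (2,0)=-1→XXO/O.X/OOX
ply 4, X at XXO/OOX/.OX | (2,0)=+0→XXO/OOX/XOX*
ply 5: XXO/OOX/XOX is terminal +0 (O); from .X./O.X/.OX depth 5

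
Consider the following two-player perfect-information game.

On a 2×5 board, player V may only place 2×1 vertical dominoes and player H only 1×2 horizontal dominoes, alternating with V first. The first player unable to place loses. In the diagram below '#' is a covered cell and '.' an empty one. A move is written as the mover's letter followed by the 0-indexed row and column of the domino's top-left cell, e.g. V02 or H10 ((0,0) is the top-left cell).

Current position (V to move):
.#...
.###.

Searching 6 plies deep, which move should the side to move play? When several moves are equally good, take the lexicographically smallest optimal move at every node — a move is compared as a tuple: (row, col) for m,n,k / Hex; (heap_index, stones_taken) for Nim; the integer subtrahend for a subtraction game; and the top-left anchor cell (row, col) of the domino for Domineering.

ply 1, V at .#.../.###. | V00=-1→##.../####.; V04=+1→.#..#/.####*
ply 2, H at .#..#/.#### | H02=-1→.####/.####*
ply 3, V at .####/.#### | V00=+1→#####/#####*
ply 4: #####/##### is terminal -1 (H); from .#.../.###. depth 6

V's best at [.#.../.###.]: V04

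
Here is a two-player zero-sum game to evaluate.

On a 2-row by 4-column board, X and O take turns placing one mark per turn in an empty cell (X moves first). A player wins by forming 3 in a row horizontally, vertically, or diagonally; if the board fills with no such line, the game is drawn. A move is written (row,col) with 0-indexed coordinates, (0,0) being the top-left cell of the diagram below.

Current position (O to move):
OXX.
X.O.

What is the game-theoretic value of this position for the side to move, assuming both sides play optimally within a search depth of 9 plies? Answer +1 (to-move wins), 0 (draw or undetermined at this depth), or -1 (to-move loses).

ply 1, O at OXX./X.O. | (0,3)=+0→OXXO/X.O.*; (1,1)=-1→OXX./XOO.; (1,3)=-1→OXX./X.OO
ply 2, X at OXXO/X.O. | (1,1)=+0→OXXO/XXO.*; (1,3)=+0→OXXO/X.OX
ply 3, O at OXXO/XXO. | (1,3)=+0→OXXO/XXOO*
ply 4: OXXO/XXOO is terminal +0 (X); from OXX./X.O. depth 9

value(OXX./X.O., O) = 0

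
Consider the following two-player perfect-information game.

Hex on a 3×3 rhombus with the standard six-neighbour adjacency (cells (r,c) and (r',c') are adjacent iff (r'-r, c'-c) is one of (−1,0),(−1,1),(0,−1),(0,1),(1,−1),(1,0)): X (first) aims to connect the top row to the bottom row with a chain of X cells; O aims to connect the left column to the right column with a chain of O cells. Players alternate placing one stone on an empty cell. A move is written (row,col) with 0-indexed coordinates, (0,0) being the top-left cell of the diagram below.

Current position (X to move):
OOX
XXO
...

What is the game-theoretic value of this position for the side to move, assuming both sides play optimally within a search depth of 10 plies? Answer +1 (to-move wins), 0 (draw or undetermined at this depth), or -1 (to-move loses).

p1 X@[OOX/XXO/...]: (2,0)[OOX/XXO/X..]+1* (2,1)[OOX/XXO/.X.]+1 (2,2)[OOX/XXO/..X]+1
p2 O@[OOX/XXO/X..] terminal -1; root [OOX/XXO/...] d10

value(OOX/XXO/..., X) = +1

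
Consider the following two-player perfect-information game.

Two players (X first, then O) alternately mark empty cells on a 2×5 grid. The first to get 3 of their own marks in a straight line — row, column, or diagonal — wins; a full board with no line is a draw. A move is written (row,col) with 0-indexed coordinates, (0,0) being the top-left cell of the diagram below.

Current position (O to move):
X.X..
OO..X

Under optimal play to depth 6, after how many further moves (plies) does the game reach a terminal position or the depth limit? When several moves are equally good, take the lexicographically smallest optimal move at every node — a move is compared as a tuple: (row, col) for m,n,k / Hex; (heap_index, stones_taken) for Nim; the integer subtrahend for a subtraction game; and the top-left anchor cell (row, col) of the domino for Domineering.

PV length from [X.X../OO..X]: 1 ply

p1 O@[X.X../OO..X]: (0,1)[XOX../OO..X]+0 (0,3)[X.XO./OO..X]-1 (0,4)[X.X.O/OO..X]-1 (1,2)[X.X../OOO.X]+1* (1,3)[X.X../OO.OX]-1
p2 X@[X.X../OOO.X] terminal -1; root [X.X../OO..X] d6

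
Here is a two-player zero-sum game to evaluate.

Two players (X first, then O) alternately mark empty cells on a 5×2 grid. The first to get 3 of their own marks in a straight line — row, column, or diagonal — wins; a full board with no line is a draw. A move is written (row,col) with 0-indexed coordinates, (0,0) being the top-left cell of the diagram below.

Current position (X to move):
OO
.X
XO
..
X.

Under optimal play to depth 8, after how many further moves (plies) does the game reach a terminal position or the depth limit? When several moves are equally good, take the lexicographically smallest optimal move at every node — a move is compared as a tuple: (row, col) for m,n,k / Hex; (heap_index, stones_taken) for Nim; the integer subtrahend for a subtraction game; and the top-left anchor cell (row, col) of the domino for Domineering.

p1 X@[OO/.X/XO/../X.]: (1,0)[OO/XX/XO/../X.]+0 (3,0)[OO/.X/XO/X./X.]+1* (3,1)[OO/.X/XO/.X/X.]+0 (4,1)[OO/.X/XO/../XX]+0
p2 O@[OO/.X/XO/X./X.] terminal -1; root [OO/.X/XO/../X.] d8

PV length from [OO/.X/XO/../X.]: 1 ply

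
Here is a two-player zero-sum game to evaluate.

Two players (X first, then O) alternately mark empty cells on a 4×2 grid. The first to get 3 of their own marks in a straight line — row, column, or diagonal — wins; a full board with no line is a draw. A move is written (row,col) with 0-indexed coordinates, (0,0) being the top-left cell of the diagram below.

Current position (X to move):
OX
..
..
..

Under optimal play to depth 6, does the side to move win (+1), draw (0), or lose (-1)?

p1 X@[OX/../../..]: (1,0)[OX/X./../..]+0* (1,1)[OX/.X/../..]+0 (2,0)[OX/../X./..]+0 (2,1)[OX/../.X/..]+0 (3,0)[OX/../../X.]+0 (3,1)[OX/../../.X]+0
p2 O@[OX/X./../..]: (1,1)[OX/XO/../..]+0* (2,0)[OX/X./O./..]+0 (2,1)[OX/X./.O/..]+0 (3,0)[OX/X./../O.]+0 (3,1)[OX/X./../.O]+0
p3 X@[OX/XO/../..]: (2,0)[OX/XO/X./..]+0* (2,1)[OX/XO/.X/..]+0 (3,0)[OX/XO/../X.]+0 (3,1)[OX/XO/../.X]+0
p4 O@[OX/XO/X./..]: (2,1)[OX/XO/XO/..]-1 (3,0)[OX/XO/X./O.]+0* (3,1)[OX/XO/X./.O]-1
p5 X@[OX/XO/X./O.]: (2,1)[OX/XO/XX/O.]+0* (3,1)[OX/XO/X./OX]+0
p6 O@[OX/XO/XX/O.]: (3,1)[OX/XO/XX/OO]+0*
p7 X@[OX/XO/XX/OO] terminal +0; root [OX/../../..] d6

value(OX/../../.., X) = 0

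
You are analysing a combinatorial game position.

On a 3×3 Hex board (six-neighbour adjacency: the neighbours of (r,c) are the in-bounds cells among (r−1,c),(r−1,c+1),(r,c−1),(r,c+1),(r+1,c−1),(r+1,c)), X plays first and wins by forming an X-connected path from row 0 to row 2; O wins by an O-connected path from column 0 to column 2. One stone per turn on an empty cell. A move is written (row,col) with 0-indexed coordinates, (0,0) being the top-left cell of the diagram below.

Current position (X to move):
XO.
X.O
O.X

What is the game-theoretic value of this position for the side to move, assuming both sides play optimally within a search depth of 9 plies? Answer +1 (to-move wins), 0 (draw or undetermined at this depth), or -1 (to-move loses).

value(XO./X.O/O.X, X) = -1

p1 X@[XO./X.O/O.X]: (0,2)[XOX/X.O/O.X]-1* (1,1)[XO./XXO/O.X]-1 (2,1)[XO./X.O/OXX]-1
p2 O@[XOX/X.O/O.X]: (1,1)[XOX/XOO/O.X]+1* (2,1)[XOX/X.O/OOX]+1
p3 X@[XOX/XOO/O.X] terminal -1; root [XO./X.O/O.X] d9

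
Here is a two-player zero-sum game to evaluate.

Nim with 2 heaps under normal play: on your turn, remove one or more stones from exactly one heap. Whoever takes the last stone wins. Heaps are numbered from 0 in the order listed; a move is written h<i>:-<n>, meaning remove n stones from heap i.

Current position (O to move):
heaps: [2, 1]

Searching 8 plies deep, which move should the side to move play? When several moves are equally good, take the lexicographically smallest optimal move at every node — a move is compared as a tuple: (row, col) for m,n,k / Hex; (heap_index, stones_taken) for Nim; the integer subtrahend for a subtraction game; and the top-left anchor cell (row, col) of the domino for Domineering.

O's best at [(2,1)]: h0:-1

p1 O@[(2,1)]: h0:-1[(1,1)]+1* h0:-2[(0,1)]-1 h1:-1[(2,0)]-1
p2 X@[(1,1)]: h0:-1[(0,1)]-1* h1:-1[(1,0)]-1
p3 O@[(0,1)]: h1:-1[(0,0)]+1*
p4 X@[(0,0)] terminal -1; root [(2,1)] d8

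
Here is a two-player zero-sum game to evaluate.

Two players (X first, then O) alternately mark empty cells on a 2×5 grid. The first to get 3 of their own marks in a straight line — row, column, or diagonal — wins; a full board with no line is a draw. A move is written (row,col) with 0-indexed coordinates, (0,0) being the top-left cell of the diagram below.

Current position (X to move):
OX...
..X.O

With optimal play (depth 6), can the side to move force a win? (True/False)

p1 X@[OX.../..X.O]: (0,2)[OXX../..X.O]+1* (0,3)[OX.X./..X.O]+1 (0,4)[OX..X/..X.O]+0 (1,0)[OX.../X.X.O]+0 (1,1)[OX.../.XX.O]+1 (1,3)[OX.../..XXO]+0
p2 O@[OXX../..X.O]: (0,3)[OXXO./..X.O]-1* (0,4)[OXX.O/..X.O]-1 (1,0)[OXX../O.X.O]-1 (1,1)[OXX../.OX.O]-1 (1,3)[OXX../..XOO]-1
p3 X@[OXXO./..X.O]: (0,4)[OXXOX/..X.O]+0 (1,0)[OXXO./X.X.O]+0 (1,1)[OXXO./.XX.O]+1* (1,3)[OXXO./..XXO]+0
p4 O@[OXXO./.XX.O]: (0,4)[OXXOO/.XX.O]-1* (1,0)[OXXO./OXX.O]-1 (1,3)[OXXO./.XXOO]-1
p5 X@[OXXOO/.XX.O]: (1,0)[OXXOO/XXX.O]+1* (1,3)[OXXOO/.XXXO]+1
p6 O@[OXXOO/XXX.O] terminal -1; root [OX.../..X.O] d6

X winning at [OX.../..X.O]: True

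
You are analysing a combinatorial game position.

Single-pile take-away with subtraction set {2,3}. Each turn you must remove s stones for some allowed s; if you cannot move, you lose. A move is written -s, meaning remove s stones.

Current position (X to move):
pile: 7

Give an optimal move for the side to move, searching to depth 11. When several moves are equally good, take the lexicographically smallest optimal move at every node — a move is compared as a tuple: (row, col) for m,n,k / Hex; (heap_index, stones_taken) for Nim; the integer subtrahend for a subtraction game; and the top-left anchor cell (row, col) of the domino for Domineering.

X's best at [7]: -2

p1 X@[7]: -2[5]+1* -3[4]-1
p2 O@[5]: -2[3]-1* -3[2]-1
p3 X@[3]: -2[1]+1* -3[0]+1
p4 O@[1] terminal -1; root [7] d11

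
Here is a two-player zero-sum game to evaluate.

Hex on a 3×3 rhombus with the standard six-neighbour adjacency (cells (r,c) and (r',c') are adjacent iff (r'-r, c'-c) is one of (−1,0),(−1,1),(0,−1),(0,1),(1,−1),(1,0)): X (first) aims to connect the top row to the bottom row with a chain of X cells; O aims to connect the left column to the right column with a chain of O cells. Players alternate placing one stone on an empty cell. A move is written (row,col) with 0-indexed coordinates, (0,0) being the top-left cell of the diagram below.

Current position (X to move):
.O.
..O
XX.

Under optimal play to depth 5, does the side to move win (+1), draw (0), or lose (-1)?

p1 X@[.O./..O/XX.]: (0,0)[XO./..O/XX.]-1* (0,2)[.OX/..O/XX.]-1 (1,0)[.O./X.O/XX.]-1 (1,1)[.O./.XO/XX.]-1 (2,2)[.O./..O/XXX]-1
p2 O@[XO./..O/XX.]: (0,2)[XOO/..O/XX.]-1 (1,0)[XO./O.O/XX.]+1* (1,1)[XO./.OO/XX.]-1 (2,2)[XO./..O/XXO]-1
p3 X@[XO./O.O/XX.]: (0,2)[XOX/O.O/XX.]-1* (1,1)[XO./OXO/XX.]-1 (2,2)[XO./O.O/XXX]-1
p4 O@[XOX/O.O/XX.]: (1,1)[XOX/OOO/XX.]+1* (2,2)[XOX/O.O/XXO]-1
p5 X@[XOX/OOO/XX.] terminal -1; root [.O./..O/XX.] d5

value(.O./..O/XX., X) = -1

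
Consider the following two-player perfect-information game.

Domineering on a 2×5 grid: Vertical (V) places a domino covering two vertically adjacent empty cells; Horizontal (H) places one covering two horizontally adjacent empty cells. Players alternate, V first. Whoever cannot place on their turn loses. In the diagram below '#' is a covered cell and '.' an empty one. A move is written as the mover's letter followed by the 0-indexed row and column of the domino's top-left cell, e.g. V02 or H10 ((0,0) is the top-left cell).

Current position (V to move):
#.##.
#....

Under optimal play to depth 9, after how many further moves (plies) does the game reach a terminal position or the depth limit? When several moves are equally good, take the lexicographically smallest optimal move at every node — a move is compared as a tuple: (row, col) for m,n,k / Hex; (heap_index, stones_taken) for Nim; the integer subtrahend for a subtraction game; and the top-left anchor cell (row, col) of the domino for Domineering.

PV length from [#.##./#....]: 2 plies

ply 1, V at #.##./#.... | V01=-1→####./##...*; V04=-1→#.###/#...#
ply 2, H at ####./##... | H12=-1→####./####.; H13=+1→####./##.##*
ply 3: ####./##.## is terminal -1 (V); from #.##./#.... depth 9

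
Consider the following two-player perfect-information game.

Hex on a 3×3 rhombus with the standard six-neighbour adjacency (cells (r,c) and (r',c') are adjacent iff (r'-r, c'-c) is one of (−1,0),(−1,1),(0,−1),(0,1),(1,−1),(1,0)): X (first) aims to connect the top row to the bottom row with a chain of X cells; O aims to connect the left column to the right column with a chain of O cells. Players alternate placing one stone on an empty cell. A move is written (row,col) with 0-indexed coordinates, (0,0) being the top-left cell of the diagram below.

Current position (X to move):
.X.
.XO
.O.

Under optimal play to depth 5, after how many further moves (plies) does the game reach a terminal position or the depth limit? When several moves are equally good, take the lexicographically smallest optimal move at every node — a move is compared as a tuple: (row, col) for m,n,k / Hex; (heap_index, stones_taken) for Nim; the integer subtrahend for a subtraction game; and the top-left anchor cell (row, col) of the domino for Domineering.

PV length from [.X./.XO/.O.]: 1 ply

ply 1, X at .X./.XO/.O. | (0,0)=-1→XX./.XO/.O.; (0,2)=-1→.XX/.XO/.O.; (1,0)=-1→.X./XXO/.O.; (2,0)=+1→.X./.XO/XO.*; (2,2)=-1→.X./.XO/.OX
ply 2: .X./.XO/XO. is terminal -1 (O); from .X./.XO/.O. depth 5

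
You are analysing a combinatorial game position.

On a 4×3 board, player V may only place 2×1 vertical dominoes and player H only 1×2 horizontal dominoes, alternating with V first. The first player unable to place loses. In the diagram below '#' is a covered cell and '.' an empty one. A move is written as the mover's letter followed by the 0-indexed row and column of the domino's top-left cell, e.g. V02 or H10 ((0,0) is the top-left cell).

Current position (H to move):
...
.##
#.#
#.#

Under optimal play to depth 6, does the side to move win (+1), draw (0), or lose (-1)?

ply 1, H at .../.##/#.#/#.# | H00=-1→##./.##/#.#/#.#*; H01=-1→.##/.##/#.#/#.#
ply 2, V at ##./.##/#.#/#.# | V21=+1→##./.##/###/###*
ply 3: ##./.##/###/### is terminal -1 (H); from .../.##/#.#/#.# depth 6

value(.../.##/#.#/#.#, H) = -1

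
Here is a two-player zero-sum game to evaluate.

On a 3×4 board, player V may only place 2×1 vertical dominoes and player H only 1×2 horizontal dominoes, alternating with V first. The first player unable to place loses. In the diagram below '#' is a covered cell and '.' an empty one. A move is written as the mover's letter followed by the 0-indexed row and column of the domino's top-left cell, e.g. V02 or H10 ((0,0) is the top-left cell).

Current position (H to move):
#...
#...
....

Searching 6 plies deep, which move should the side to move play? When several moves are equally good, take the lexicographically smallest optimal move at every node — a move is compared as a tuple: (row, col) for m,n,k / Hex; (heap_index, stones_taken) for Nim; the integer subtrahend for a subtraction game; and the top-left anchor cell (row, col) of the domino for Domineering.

[#.../#.../....] H move#1: H01:-1/###./#.../...., H02:-1/#.##/#.../...., H11:+1/#.../###./....*, H12:+1/#.../#.##/...., H20:-1/#.../#.../##.., H21:-1/#.../#.../.##., H22:-1/#.../#.../..##
[#.../###./....] V move#2: V03:-1/#..#/####/....*, V13:-1/#.../####/...#
[#..#/####/....] H move#3: H01:+1/####/####/....*, H20:+1/#..#/####/##.., H21:+1/#..#/####/.##., H22:+1/#..#/####/..##
[####/####/....] end (terminal -1, V#4); searched #.../#.../.... to 6

H's best at [#.../#.../....]: H11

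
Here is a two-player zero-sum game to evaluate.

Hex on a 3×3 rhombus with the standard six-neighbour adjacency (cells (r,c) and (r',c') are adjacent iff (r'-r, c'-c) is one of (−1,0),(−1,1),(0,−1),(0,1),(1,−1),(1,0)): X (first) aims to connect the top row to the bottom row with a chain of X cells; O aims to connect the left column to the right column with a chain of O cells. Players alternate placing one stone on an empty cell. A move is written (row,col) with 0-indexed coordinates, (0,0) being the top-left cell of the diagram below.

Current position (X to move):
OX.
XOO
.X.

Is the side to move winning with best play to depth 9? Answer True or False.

X winning at [OX./XOO/.X.]: True

[OX./XOO/.X.] X move#1: (0,2):-1/OXX/XOO/.X., (2,0):+1/OX./XOO/XX.*, (2,2):-1/OX./XOO/.XX
[OX./XOO/XX.] end (terminal -1, O#2); searched OX./XOO/.X. to 9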